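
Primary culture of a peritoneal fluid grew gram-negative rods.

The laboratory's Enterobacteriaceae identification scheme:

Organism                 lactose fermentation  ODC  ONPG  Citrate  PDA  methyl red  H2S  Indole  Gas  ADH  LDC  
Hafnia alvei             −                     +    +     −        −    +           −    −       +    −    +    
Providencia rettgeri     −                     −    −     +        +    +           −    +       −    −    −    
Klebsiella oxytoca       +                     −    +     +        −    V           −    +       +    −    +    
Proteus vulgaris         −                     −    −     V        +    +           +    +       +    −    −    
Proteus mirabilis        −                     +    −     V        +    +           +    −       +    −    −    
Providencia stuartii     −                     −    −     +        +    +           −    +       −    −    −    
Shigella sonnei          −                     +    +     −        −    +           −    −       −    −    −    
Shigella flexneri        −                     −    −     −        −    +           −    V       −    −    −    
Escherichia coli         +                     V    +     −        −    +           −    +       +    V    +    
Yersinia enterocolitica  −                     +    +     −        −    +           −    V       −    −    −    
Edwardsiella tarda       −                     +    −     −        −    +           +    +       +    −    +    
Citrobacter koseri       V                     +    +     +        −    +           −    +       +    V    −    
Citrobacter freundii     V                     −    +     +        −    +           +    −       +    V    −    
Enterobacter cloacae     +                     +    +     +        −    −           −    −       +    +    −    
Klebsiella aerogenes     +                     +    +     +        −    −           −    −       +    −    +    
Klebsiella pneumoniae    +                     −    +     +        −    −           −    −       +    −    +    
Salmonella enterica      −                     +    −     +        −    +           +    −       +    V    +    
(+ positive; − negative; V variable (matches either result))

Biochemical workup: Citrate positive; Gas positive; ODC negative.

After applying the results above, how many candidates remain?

4

Gas +: excludes 5 organisms — 12 left.
ODC −: excludes 7 organisms — 5 left.
Citrate +: excludes Escherichia coli — 4 left.
Still consistent: Citrobacter freundii, Klebsiella oxytoca, Klebsiella pneumoniae, Proteus vulgaris.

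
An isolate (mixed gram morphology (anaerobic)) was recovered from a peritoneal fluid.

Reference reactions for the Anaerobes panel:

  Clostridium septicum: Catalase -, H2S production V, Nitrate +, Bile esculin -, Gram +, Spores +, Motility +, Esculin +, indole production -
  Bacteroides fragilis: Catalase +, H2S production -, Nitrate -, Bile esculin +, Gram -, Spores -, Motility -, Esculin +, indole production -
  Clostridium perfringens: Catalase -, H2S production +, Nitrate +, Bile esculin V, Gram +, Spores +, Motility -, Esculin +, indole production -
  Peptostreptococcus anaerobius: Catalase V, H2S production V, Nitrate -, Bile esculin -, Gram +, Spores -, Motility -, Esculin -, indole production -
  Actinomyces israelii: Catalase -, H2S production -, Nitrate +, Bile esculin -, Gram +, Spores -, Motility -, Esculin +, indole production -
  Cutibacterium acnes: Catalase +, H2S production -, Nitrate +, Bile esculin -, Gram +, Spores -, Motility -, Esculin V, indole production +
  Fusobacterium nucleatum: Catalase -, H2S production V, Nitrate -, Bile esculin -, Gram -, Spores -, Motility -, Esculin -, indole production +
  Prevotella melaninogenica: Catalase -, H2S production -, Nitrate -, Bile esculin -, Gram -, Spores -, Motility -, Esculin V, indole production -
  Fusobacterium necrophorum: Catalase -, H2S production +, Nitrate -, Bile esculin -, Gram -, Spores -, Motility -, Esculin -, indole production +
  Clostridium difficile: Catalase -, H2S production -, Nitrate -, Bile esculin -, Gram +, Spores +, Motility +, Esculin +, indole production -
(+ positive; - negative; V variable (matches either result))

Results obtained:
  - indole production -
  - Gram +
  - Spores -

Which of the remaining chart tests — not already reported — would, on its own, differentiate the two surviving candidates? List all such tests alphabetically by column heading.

Esculin, Nitrate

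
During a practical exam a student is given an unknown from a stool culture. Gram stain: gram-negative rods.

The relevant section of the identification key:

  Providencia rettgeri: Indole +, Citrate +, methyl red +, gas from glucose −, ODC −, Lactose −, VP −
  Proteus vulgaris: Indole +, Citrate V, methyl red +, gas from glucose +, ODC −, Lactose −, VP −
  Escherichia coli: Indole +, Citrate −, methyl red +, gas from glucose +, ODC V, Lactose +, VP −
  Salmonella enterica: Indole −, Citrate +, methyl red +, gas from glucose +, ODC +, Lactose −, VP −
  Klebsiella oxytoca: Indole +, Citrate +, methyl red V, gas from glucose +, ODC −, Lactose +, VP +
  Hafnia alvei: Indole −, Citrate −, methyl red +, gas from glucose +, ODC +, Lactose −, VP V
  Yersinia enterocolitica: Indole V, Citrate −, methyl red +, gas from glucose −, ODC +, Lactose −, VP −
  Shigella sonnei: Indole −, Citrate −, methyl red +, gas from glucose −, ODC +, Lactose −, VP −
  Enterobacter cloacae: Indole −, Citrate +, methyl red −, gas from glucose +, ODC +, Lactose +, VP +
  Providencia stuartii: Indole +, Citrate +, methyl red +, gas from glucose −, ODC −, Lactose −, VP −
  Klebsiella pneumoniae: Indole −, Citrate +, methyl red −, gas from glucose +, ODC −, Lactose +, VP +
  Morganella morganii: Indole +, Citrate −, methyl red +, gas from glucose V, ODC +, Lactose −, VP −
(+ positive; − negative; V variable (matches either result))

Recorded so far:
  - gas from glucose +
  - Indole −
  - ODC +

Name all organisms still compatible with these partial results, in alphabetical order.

Enterobacter cloacae, Hafnia alvei, Salmonella enterica

ODC +: excludes 5 organisms — 7 left.
gas from glucose +: excludes Yersinia enterocolitica, Shigella sonnei — 5 left.
Indole −: excludes Escherichia coli, Morganella morganii — 3 left.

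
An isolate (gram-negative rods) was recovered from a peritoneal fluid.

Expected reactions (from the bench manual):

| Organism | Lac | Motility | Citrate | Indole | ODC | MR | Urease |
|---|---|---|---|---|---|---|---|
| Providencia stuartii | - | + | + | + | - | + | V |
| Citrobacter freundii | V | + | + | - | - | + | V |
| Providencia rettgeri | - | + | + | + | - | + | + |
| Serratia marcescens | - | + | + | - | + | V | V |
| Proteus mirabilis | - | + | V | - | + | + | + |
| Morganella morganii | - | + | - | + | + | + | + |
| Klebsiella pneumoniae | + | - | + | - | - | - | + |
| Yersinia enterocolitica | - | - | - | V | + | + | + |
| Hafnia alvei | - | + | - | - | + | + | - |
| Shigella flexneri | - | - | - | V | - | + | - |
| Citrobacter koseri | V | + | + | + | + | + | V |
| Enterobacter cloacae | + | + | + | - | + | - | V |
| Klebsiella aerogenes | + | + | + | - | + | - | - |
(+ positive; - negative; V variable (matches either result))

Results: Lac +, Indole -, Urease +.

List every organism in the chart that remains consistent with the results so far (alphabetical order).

Citrobacter freundii, Enterobacter cloacae, Klebsiella pneumoniae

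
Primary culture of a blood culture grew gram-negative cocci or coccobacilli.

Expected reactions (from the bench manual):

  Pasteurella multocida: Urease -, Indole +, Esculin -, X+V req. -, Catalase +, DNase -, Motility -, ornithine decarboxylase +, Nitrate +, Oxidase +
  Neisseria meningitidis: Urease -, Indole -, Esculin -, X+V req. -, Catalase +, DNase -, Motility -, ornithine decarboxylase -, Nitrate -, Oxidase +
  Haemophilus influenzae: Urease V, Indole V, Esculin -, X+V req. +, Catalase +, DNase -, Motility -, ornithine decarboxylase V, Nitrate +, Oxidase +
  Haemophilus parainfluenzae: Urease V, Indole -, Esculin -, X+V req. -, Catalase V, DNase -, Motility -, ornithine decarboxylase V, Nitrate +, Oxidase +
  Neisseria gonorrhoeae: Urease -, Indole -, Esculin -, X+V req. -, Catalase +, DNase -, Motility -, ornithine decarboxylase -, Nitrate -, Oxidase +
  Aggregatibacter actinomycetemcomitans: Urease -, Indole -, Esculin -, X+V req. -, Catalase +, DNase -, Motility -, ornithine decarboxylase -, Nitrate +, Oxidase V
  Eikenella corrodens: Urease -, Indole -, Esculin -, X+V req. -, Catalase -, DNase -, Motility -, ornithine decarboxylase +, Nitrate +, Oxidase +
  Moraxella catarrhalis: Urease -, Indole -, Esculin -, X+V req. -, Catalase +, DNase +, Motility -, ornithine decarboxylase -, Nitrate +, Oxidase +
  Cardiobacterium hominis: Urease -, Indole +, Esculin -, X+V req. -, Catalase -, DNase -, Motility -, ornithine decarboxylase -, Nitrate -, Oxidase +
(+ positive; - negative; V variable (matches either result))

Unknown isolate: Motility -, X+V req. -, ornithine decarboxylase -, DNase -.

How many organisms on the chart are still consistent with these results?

X+V req. -: excludes Haemophilus influenzae — 8 left.
DNase -: excludes Moraxella catarrhalis — 7 left.
Motility -: all 7 remaining candidates are consistent.
ornithine decarboxylase -: excludes Pasteurella multocida, Eikenella corrodens — 5 left.
Still consistent: Aggregatibacter actinomycetemcomitans, Cardiobacterium hominis, Haemophilus parainfluenzae, Neisseria gonorrhoeae, Neisseria meningitidis.

5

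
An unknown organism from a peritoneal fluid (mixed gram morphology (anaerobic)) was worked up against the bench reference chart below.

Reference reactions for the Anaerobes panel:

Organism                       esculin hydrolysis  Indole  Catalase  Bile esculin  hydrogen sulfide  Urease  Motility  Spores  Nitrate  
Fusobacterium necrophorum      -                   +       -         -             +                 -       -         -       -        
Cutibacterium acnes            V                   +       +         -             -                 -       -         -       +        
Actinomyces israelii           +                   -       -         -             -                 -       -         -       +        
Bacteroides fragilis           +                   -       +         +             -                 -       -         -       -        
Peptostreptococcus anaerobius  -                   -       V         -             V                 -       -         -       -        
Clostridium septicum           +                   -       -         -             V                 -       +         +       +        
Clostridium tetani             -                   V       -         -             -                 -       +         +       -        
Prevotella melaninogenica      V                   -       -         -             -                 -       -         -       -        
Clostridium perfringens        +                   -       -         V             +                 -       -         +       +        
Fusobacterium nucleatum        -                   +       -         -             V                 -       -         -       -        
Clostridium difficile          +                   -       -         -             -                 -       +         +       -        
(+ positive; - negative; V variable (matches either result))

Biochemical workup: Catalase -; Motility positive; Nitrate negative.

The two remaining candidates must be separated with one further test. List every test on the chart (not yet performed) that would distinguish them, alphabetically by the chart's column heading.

esculin hydrolysis

Motility +: excludes 8 organisms — 3 left.
Nitrate -: excludes Clostridium septicum — 2 left.
Catalase -: all 2 remaining candidates are consistent.
Two candidates remain: Clostridium difficile and Clostridium tetani.
  esculin hydrolysis: Clostridium difficile +, Clostridium tetani - — discriminates.
  Indole: - vs V — variable for at least one, does not separate.
  Bile esculin: - vs - — same for both, does not separate.
  hydrogen sulfide: - vs - — same for both, does not separate.
  Urease: - vs - — same for both, does not separate.
  Spores: + vs + — same for both, does not separate.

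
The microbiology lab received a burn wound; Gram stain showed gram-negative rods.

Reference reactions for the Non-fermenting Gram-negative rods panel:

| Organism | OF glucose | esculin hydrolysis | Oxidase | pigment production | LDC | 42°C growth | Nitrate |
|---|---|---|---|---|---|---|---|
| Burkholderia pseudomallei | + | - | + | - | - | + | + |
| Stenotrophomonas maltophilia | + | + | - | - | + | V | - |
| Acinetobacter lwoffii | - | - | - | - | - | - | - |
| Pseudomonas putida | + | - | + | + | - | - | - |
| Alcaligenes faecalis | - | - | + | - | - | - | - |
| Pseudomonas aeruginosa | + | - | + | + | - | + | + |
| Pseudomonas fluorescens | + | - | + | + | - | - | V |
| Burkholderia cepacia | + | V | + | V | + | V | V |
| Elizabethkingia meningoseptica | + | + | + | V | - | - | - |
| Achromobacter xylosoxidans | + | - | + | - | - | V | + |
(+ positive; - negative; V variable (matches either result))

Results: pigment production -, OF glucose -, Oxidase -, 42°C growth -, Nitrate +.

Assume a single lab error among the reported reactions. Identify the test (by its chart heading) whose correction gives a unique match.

Nitrate

As reported, no row in the chart matches all 5 reactions.
Reversing OF glucose → still no organism matches.
Reversing Nitrate (to -) → unique match: Acinetobacter lwoffii.
Reversing pigment production → still no organism matches.
Reversing 42°C growth → still no organism matches.
Reversing Oxidase → still no organism matches.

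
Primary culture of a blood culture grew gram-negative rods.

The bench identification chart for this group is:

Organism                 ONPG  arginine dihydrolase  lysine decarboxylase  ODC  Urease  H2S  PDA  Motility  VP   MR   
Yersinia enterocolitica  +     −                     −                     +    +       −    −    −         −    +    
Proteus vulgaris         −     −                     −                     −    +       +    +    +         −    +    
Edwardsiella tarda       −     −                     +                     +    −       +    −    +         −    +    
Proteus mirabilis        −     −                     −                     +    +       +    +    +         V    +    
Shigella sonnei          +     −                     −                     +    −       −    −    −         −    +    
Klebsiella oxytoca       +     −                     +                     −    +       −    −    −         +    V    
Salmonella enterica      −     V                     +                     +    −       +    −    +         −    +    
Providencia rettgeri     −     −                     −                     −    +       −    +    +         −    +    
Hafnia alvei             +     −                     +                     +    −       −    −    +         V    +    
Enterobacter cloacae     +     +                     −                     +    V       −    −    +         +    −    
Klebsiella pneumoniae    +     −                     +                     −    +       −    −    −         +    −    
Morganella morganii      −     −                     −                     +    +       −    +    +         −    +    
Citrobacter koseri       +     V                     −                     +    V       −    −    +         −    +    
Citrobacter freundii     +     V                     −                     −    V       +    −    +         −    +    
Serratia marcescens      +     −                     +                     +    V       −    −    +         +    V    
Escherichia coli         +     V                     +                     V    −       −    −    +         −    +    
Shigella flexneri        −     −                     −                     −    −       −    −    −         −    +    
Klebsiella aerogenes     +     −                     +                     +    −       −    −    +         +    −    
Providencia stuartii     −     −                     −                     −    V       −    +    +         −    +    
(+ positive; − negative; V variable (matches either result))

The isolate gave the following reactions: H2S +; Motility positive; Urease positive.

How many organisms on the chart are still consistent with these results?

3

Urease +: excludes 7 organisms — 12 left.
H2S +: excludes 9 organisms — 3 left.
Motility +: all 3 remaining candidates are consistent.
Still consistent: Citrobacter freundii, Proteus mirabilis, Proteus vulgaris.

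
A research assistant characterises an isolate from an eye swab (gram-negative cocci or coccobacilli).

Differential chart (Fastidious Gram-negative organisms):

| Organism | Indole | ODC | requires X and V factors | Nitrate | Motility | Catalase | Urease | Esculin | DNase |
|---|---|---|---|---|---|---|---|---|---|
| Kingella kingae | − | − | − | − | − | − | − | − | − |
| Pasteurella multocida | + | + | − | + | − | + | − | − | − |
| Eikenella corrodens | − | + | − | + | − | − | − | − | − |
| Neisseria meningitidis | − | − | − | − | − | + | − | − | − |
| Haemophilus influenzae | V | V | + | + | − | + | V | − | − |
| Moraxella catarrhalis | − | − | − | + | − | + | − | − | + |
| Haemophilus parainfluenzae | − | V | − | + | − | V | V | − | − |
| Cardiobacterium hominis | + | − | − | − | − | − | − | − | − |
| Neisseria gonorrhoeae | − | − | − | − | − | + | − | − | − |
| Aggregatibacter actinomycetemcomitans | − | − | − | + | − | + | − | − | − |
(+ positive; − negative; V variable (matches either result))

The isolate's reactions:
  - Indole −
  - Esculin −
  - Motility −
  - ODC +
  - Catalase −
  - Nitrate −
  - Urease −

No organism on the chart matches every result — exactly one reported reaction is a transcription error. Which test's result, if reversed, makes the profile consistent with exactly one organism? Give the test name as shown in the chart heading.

ODC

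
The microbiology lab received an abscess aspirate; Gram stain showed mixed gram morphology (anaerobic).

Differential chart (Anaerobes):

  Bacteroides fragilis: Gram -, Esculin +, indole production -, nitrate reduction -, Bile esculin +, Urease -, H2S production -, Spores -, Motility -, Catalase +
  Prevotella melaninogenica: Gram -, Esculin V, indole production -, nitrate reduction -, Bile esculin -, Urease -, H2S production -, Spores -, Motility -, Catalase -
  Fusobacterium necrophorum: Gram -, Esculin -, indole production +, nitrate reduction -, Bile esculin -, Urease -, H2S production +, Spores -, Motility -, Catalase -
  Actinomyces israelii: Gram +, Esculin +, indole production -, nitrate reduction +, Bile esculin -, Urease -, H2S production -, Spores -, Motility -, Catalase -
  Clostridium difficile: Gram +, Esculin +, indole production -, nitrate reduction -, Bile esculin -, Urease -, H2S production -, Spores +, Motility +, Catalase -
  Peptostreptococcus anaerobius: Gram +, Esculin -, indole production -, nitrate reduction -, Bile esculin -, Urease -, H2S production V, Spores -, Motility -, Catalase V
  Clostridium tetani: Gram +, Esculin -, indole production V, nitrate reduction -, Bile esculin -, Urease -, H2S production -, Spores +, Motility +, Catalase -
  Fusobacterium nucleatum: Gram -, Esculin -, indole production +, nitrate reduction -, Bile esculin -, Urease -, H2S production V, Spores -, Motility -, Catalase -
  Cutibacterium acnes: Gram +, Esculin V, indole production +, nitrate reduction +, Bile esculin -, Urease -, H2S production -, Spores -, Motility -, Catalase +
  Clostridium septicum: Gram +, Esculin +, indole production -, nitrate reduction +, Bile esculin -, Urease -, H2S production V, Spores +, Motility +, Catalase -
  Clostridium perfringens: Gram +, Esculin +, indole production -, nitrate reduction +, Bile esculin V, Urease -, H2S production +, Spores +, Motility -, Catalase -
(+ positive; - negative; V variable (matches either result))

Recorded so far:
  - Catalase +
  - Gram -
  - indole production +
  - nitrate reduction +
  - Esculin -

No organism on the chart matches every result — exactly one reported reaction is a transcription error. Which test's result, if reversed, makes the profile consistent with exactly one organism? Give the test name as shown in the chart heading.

Gram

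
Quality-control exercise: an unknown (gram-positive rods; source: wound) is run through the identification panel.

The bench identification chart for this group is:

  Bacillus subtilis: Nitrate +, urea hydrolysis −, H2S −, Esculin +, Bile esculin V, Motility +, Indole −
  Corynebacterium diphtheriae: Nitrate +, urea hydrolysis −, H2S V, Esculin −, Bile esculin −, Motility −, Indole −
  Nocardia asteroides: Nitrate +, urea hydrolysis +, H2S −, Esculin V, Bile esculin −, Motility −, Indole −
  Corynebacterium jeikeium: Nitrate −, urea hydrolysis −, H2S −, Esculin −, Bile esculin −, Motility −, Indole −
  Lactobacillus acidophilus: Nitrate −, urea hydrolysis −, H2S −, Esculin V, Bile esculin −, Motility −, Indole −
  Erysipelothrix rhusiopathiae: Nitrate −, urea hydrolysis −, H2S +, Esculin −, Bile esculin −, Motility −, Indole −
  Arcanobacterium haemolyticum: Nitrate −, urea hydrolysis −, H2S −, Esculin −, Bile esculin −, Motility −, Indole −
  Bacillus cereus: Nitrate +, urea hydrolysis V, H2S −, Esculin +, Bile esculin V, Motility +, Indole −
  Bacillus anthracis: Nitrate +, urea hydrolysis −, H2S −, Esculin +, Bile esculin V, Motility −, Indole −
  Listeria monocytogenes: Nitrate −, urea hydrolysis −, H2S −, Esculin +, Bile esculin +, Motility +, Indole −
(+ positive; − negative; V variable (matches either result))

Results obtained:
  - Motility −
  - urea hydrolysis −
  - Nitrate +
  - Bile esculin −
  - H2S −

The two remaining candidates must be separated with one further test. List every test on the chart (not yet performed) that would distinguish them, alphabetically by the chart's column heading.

Esculin

H2S −: excludes Erysipelothrix rhusiopathiae — 9 left.
Bile esculin −: excludes Listeria monocytogenes — 8 left.
Nitrate +: excludes Corynebacterium jeikeium, Lactobacillus acidophilus, Arcanobacterium haemolyticum — 5 left.
urea hydrolysis −: excludes Nocardia asteroides — 4 left.
Motility −: excludes Bacillus subtilis, Bacillus cereus — 2 left.
Two candidates remain: Bacillus anthracis and Corynebacterium diphtheriae.
  Esculin: Bacillus anthracis +, Corynebacterium diphtheriae − — discriminates.
  Indole: − vs − — same for both, does not separate.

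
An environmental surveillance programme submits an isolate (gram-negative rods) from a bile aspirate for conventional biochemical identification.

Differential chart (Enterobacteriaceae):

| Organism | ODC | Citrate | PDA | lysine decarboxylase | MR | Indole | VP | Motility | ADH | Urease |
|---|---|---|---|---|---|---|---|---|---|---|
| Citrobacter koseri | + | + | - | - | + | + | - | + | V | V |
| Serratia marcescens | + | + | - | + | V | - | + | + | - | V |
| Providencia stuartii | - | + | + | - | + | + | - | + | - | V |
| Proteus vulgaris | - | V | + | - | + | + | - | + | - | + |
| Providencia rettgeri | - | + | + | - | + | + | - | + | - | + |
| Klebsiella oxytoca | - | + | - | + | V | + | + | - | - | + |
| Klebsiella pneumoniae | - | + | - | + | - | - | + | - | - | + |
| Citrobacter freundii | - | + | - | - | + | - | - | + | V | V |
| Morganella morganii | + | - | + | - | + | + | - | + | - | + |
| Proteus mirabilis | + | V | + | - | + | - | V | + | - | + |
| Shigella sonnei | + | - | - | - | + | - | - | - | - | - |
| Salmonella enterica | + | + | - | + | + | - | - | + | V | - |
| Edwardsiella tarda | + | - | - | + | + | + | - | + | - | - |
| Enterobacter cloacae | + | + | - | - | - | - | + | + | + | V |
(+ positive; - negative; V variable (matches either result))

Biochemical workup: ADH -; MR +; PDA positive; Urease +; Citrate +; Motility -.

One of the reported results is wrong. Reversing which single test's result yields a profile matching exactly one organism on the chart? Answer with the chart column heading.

As reported, no row in the chart matches all 6 reactions.
Reversing ADH → still no organism matches.
Reversing Motility → 4 organisms match (not unique).
Reversing MR → still no organism matches.
Reversing PDA (to -) → unique match: Klebsiella oxytoca.
Reversing Citrate → still no organism matches.
Reversing Urease → still no organism matches.

PDA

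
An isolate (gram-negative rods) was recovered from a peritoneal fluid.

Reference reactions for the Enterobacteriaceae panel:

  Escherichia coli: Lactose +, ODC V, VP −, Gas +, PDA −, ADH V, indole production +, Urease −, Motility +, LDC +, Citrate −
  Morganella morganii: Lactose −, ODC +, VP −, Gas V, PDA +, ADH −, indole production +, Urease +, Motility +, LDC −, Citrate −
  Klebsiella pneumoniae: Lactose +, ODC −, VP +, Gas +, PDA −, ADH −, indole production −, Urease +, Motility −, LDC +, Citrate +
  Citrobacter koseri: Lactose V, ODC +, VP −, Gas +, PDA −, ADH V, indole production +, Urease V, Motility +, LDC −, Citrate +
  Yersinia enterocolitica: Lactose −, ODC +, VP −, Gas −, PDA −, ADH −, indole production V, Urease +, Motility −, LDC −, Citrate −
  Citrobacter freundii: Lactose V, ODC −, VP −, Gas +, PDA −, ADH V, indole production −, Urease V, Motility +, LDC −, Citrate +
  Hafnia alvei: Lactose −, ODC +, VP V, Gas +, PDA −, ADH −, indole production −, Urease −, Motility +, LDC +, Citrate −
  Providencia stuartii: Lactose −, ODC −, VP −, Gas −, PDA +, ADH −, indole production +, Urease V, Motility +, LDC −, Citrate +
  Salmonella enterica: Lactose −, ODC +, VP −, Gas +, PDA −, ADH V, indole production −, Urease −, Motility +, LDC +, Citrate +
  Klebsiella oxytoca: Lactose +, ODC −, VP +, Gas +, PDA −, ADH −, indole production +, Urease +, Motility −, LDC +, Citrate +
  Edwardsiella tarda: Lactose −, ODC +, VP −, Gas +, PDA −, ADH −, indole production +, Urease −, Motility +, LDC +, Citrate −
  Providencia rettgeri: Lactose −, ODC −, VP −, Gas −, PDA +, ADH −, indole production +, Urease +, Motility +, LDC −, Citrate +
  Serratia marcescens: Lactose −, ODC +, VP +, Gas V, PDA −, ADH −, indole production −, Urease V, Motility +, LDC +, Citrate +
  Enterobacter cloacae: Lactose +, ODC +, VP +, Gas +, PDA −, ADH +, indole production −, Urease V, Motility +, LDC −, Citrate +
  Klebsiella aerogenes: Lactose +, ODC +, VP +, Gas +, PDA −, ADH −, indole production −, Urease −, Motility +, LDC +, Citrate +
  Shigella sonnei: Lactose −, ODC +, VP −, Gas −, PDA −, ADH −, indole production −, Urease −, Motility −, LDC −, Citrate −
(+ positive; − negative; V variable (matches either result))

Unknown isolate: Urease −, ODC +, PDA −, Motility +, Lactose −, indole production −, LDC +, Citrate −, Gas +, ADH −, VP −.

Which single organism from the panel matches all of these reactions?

Hafnia alvei

Lactose −: excludes 5 organisms — 11 left.
PDA −: excludes Morganella morganii, Providencia stuartii, Providencia rettgeri — 8 left.
ADH −: all 8 remaining candidates are consistent.
Gas +: excludes Yersinia enterocolitica, Shigella sonnei — 6 left.
VP −: excludes Serratia marcescens — 5 left.
Motility +: all 5 remaining candidates are consistent.
ODC +: excludes Citrobacter freundii — 4 left.
LDC +: excludes Citrobacter koseri — 3 left.
Urease −: all 3 remaining candidates are consistent.
indole production −: excludes Edwardsiella tarda — 2 left.
Citrate −: excludes Salmonella enterica — 1 left.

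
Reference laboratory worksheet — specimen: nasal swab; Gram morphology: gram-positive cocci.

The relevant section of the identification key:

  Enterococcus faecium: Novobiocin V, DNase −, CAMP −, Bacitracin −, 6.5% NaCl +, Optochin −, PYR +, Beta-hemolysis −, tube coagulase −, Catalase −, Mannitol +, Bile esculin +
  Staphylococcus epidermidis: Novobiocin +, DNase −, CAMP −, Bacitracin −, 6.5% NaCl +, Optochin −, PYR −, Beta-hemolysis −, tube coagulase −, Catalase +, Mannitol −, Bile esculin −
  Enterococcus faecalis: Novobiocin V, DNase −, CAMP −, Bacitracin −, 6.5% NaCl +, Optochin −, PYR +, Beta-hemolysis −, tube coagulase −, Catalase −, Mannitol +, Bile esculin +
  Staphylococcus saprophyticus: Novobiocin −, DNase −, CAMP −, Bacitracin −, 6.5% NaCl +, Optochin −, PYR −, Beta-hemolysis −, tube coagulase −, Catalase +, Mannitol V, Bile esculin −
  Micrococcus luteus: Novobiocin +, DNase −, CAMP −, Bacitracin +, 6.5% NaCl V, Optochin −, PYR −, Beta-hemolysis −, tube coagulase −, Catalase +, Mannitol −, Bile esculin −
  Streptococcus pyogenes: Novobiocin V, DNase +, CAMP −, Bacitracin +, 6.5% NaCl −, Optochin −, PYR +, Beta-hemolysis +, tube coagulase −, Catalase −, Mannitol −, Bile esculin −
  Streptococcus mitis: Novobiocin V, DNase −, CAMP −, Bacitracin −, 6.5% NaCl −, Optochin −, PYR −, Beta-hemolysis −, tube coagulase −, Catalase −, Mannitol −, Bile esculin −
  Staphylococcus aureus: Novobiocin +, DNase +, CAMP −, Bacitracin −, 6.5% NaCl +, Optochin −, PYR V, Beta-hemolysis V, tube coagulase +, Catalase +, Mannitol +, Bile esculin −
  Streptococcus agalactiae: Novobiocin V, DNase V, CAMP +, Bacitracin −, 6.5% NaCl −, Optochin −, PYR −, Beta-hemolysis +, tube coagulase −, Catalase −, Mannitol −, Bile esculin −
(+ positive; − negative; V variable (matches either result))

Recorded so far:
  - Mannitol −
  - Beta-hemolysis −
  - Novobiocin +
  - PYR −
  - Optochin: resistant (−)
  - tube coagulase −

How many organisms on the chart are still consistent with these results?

PYR −: excludes Enterococcus faecium, Enterococcus faecalis, Streptococcus pyogenes — 6 left.
Optochin −: all 6 remaining candidates are consistent.
tube coagulase −: excludes Staphylococcus aureus — 5 left.
Mannitol −: all 5 remaining candidates are consistent.
Beta-hemolysis −: excludes Streptococcus agalactiae — 4 left.
Novobiocin +: excludes Staphylococcus saprophyticus — 3 left.
Still consistent: Micrococcus luteus, Staphylococcus epidermidis, Streptococcus mitis.

3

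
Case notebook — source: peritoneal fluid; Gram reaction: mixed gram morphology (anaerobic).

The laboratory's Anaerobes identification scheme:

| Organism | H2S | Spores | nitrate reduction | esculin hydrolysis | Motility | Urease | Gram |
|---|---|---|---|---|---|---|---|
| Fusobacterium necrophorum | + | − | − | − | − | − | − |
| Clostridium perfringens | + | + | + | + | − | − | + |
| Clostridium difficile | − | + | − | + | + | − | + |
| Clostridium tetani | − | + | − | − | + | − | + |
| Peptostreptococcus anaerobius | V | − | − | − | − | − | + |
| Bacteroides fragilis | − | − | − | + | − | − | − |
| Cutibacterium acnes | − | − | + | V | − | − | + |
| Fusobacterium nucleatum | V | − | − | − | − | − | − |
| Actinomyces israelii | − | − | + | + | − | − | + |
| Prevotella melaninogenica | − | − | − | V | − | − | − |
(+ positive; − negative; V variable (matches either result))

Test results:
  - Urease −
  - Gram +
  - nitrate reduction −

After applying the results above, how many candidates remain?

3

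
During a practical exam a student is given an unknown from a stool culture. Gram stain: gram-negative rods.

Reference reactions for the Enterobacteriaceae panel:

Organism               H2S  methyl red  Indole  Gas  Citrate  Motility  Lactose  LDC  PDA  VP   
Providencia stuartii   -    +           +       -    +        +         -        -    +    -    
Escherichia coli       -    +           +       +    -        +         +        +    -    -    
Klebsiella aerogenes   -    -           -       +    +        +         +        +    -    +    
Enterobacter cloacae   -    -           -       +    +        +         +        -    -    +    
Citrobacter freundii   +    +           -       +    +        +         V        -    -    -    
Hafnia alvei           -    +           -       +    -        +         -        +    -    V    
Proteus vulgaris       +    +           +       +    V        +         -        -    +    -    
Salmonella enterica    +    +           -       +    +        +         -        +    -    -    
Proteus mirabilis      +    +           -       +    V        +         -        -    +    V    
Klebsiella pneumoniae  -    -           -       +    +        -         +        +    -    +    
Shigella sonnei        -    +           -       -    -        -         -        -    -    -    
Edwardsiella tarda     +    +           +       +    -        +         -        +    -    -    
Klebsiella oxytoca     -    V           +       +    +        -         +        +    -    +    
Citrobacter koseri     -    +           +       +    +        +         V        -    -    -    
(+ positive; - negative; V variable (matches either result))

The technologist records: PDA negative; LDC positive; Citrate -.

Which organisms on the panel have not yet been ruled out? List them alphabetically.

Edwardsiella tarda, Escherichia coli, Hafnia alvei

PDA -: excludes Providencia stuartii, Proteus vulgaris, Proteus mirabilis — 11 left.
LDC +: excludes Enterobacter cloacae, Citrobacter freundii, Shigella sonnei, Citrobacter koseri — 7 left.
Citrate -: excludes Klebsiella aerogenes, Salmonella enterica, Klebsiella pneumoniae, Klebsiella oxytoca — 3 left.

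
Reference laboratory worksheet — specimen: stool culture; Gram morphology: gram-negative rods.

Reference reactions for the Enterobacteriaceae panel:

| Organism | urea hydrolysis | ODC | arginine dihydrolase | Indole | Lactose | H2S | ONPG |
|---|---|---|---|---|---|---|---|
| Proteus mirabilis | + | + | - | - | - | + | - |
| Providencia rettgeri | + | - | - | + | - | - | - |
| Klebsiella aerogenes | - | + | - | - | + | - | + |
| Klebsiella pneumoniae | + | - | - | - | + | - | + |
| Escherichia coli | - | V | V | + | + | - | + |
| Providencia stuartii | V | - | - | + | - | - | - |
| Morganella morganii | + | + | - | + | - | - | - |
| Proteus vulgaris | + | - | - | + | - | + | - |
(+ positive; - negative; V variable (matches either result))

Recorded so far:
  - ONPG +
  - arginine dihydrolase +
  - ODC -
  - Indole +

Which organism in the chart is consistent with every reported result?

arginine dihydrolase +: excludes 7 organisms — 1 left.
ONPG +: the one remaining candidate is consistent.
Indole +: the one remaining candidate is consistent.
ODC -: the one remaining candidate is consistent.

Escherichia coli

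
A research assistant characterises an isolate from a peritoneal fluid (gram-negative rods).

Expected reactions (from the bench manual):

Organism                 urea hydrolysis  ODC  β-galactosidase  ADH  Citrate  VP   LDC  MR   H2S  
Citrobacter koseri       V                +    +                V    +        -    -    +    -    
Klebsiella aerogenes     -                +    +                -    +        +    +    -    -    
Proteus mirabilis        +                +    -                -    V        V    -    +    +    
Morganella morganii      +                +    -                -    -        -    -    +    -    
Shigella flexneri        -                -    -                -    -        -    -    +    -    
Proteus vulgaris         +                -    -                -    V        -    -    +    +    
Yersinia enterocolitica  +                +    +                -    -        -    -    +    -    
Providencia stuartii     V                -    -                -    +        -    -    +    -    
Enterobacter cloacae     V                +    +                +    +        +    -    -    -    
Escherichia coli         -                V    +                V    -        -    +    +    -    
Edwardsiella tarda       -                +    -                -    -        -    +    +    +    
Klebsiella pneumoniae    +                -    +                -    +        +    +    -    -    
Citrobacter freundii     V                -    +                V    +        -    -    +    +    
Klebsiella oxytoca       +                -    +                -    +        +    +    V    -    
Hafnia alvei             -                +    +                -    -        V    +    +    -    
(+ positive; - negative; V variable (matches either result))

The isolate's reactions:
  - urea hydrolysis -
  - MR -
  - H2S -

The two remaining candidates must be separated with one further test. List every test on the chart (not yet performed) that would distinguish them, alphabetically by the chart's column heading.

ADH, LDC

urea hydrolysis -: excludes 6 organisms — 9 left.
MR -: excludes 7 organisms — 2 left.
H2S -: all 2 remaining candidates are consistent.
Two candidates remain: Enterobacter cloacae and Klebsiella aerogenes.
  ODC: + vs + — same for both, does not separate.
  β-galactosidase: + vs + — same for both, does not separate.
  ADH: Enterobacter cloacae +, Klebsiella aerogenes - — discriminates.
  Citrate: + vs + — same for both, does not separate.
  VP: + vs + — same for both, does not separate.
  LDC: Enterobacter cloacae -, Klebsiella aerogenes + — discriminates.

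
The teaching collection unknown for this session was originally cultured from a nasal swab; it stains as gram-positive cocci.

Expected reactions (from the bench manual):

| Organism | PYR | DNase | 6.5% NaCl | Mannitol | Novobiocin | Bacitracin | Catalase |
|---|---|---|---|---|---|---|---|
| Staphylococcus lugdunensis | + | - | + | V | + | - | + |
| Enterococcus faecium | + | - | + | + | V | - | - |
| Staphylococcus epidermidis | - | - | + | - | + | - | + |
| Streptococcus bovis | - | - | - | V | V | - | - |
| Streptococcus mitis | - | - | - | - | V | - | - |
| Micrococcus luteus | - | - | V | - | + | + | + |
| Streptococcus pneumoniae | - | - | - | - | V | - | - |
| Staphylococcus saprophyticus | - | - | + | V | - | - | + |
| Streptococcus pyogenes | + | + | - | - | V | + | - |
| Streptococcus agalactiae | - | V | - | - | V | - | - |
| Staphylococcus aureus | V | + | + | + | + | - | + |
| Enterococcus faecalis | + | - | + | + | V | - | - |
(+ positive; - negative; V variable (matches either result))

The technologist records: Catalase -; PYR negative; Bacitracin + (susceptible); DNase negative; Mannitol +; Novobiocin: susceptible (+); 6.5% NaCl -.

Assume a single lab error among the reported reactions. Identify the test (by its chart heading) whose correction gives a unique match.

Bacitracin

As reported, no row in the chart matches all 7 reactions.
Reversing 6.5% NaCl → still no organism matches.
Reversing Catalase → still no organism matches.
Reversing Bacitracin (to -) → unique match: Streptococcus bovis.
Reversing Novobiocin → still no organism matches.
Reversing DNase → still no organism matches.
Reversing PYR → still no organism matches.
Reversing Mannitol → still no organism matches.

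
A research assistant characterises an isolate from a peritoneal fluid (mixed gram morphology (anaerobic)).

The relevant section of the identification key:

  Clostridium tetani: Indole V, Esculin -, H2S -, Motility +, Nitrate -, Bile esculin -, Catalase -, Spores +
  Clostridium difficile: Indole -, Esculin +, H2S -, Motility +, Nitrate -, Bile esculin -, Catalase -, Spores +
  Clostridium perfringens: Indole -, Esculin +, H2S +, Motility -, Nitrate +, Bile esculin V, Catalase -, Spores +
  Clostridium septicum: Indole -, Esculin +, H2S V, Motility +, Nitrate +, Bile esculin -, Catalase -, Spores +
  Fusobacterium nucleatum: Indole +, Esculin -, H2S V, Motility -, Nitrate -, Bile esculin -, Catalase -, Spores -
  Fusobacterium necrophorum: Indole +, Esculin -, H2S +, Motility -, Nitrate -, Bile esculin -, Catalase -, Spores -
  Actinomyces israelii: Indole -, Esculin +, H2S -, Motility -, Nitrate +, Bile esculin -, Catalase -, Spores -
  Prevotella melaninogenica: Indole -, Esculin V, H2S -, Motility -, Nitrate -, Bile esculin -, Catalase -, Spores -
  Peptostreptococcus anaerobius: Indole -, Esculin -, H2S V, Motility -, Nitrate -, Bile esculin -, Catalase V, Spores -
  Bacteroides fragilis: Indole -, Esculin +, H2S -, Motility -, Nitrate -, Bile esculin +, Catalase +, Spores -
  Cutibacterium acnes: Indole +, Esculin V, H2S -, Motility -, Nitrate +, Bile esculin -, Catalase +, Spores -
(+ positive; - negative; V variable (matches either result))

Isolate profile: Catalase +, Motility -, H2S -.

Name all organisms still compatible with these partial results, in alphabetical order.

Bacteroides fragilis, Cutibacterium acnes, Peptostreptococcus anaerobius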